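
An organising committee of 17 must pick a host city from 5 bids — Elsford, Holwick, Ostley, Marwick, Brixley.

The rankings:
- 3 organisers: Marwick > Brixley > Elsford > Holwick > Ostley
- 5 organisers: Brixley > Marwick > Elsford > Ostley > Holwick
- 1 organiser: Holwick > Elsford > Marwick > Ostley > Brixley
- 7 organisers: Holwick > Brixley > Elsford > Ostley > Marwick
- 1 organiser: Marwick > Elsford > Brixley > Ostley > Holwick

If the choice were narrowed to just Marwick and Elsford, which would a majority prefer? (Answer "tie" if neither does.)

Marwick

Ballots ranking Marwick above Elsford: 3 + 5 + 1 = 9.
Ballots ranking Elsford above Marwick: 17 − 9 = 8.
Marwick wins the head-to-head 9–8.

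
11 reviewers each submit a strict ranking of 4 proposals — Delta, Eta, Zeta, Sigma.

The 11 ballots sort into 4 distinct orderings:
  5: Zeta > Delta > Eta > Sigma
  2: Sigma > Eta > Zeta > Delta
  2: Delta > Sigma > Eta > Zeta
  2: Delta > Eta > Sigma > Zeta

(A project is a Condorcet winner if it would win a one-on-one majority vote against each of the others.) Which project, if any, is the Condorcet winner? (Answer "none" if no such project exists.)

Check each pair by majority over 11 ballots:
Delta vs Eta: Delta wins 9–2.
Delta vs Zeta: Zeta wins 7–4.
Delta–Sigma: Delta 9–2.
Eta vs Zeta: Eta, 6–5.
Eta vs Sigma: Eta, 7–4.
Zeta vs Sigma: Sigma, 6–5.
No project is unbeaten: Delta loses to Zeta; Eta loses to Delta; Zeta loses to Eta; Sigma loses to Delta. In particular Delta > Eta > Zeta > Delta is a majority cycle — no Condorcet winner exists.

none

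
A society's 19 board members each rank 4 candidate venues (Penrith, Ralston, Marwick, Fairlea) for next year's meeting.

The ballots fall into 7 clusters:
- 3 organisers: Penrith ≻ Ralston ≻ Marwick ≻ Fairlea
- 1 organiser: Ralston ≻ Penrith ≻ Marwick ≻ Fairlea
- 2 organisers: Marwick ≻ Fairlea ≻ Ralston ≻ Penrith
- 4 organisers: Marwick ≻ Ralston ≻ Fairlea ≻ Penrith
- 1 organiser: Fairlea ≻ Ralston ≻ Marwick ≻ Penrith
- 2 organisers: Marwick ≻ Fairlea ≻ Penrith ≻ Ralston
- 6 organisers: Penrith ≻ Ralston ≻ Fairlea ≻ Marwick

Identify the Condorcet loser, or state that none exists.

Fairlea

Pairwise majorities:
Penrith vs Ralston: 11 to 8, Penrith.
Penrith–Marwick: Penrith 10–9.
Penrith vs Fairlea: Penrith preferred on 3+1+6 = 10 ballots; Penrith wins 10–9.
Ralston vs Marwick: 11 to 8, Ralston.
Ralston vs Fairlea: Ralston wins 14–5.
Marwick vs Fairlea: 12 to 7, Marwick.
Fairlea loses to every other city — it is the Condorcet loser.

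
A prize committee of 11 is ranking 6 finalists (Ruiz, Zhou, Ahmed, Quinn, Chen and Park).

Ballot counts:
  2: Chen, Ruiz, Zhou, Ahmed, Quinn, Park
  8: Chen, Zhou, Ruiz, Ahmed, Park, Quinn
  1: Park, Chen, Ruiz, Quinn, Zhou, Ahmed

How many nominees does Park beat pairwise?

1

Park against each rival (11 jurors):
Park vs Ruiz: Ruiz, 10–1.
Park vs Zhou: 1 for Park, 10 for Zhou — Zhou by 10–1.
Park–Ahmed: Ahmed 10–1.
Park–Quinn: Park 9–2.
Park vs Chen: Chen, 10–1.
Park beats Quinn; loses to Ruiz, Zhou, Ahmed, Chen — 1 pairwise win.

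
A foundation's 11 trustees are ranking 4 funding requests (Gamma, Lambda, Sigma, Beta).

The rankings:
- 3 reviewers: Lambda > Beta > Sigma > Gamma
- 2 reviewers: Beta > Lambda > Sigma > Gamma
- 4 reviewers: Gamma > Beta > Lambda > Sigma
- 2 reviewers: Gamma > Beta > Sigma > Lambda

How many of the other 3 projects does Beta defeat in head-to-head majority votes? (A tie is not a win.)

2

Beta against each rival (11 reviewers):
Beta vs Gamma: Gamma, 6–5.
Beta vs Lambda: Beta preferred on 2+4+2 = 8 ballots; Beta wins 8–3.
Beta vs Sigma: 3+2+4+2 = 11 for Beta, 0 for Sigma — Beta by 11–0.
Beta beats Lambda, Sigma; loses to Gamma — 2 pairwise wins.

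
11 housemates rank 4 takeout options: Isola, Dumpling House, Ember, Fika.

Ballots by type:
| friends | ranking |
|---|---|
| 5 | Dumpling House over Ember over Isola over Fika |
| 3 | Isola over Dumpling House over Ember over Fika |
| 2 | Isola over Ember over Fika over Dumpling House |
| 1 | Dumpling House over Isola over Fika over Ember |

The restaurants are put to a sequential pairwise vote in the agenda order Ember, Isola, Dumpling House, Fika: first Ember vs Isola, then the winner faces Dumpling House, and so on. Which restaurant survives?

Round 1: Ember vs Isola — 5–6, Isola advances.
Round 2: Isola vs Dumpling House — 5–6, Dumpling House advances.
Round 3: Dumpling House vs Fika — 9–2, Dumpling House advances.
Dumpling House survives the agenda.

Dumpling House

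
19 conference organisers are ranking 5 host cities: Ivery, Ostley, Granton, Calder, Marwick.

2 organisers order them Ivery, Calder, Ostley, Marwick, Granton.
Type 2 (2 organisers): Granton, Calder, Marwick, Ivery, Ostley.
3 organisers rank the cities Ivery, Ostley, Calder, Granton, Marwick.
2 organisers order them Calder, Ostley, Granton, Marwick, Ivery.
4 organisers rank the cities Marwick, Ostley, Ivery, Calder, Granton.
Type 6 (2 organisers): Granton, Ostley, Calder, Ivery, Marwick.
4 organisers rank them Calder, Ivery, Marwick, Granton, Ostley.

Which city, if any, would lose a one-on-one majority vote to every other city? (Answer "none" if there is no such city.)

Head-to-head results (19 organisers):
Ivery vs Ostley: 2+2+3+4 = 11 for Ivery, 8 for Ostley — Ivery by 11–8.
Ivery vs Granton: Ivery, 13–6.
Ivery vs Calder: Ivery preferred on 2+3+4 = 9 ballots; Calder wins 10–9.
Ivery vs Marwick: Ivery wins 11–8.
Ostley vs Granton: Ostley is ranked higher on 2+3+2+4 = 11 ballots, Granton on 8. Ostley wins 11–8.
Ostley vs Calder: Calder wins 10–9.
Ostley vs Marwick: 2+3+2+2 = 9 for Ostley, 10 for Marwick — Marwick by 10–9.
Granton vs Calder: 2+2 = 4 for Granton, 15 for Calder — Calder by 15–4.
Granton vs Marwick: Marwick, 10–9.
Calder vs Marwick: Calder, 15–4.
Granton is beaten in every head-to-head and is the Condorcet loser.

Granton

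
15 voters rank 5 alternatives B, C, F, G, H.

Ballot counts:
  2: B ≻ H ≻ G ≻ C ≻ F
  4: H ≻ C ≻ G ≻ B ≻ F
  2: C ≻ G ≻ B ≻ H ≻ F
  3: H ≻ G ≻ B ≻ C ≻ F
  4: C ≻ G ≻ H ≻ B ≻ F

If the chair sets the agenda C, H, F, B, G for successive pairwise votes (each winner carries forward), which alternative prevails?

Round 1: C vs H — 6–9, H advances.
Round 2: H vs F — 15–0, H advances.
Round 3: H vs B — 11–4, H advances.
Round 4: H vs G — 9–6, H advances.
The agenda winner is H.

H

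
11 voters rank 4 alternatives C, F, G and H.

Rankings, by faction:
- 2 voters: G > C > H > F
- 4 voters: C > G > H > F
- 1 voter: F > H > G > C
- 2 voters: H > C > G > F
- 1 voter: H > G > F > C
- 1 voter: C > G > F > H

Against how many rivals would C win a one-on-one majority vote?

C against each rival (11 voters):
C–F: C 9–2.
C vs G: C, 7–4.
C vs H: C, 7–4.
C beats F, G, H — 3 pairwise wins.

3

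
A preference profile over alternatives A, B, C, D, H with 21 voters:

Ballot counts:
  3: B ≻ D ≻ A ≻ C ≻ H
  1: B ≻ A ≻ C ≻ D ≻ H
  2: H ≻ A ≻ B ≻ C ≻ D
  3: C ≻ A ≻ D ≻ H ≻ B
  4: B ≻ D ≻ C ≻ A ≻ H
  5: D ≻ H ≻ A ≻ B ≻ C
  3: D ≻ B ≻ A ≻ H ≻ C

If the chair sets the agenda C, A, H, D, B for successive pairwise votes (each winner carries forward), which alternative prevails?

D

Round 1: C vs A — 7–14, A advances.
Round 2: A vs H — 14–7, A advances.
Round 3: A vs D — 6–15, D advances.
Round 4: D vs B — 11–10, D advances.
The agenda winner is D.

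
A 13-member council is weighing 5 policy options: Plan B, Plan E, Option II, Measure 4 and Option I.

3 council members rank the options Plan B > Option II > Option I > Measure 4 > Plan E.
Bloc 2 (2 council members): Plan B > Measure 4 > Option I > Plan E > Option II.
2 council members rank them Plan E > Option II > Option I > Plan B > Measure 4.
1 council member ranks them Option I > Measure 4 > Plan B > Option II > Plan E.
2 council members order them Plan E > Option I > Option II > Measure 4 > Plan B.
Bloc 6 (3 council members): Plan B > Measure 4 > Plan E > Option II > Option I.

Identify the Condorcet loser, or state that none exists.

none

Pairwise majorities:
Plan B vs Plan E: Plan B wins 9–4.
Plan B vs Option II: Plan B wins 9–4.
Plan B vs Measure 4: Plan B wins 10–3.
Plan B vs Option I: Plan B is ranked higher on 3+2+3 = 8 ballots, Option I on 5. Plan B wins 8–5.
Plan E–Option II: Plan E 9–4.
Plan E vs Measure 4: Measure 4 wins 9–4.
Plan E vs Option I: 2+2+3 = 7 for Plan E, 6 for Option I — Plan E by 7–6.
Option II–Measure 4: Option II 7–6.
Option II vs Option I: Option II, 8–5.
Measure 4 vs Option I: Option I, 8–5.
No option is winless: Plan B beats Plan E; Plan E beats Option II; Option II beats Measure 4; Measure 4 beats Plan E; Option I beats Measure 4. There is no Condorcet loser.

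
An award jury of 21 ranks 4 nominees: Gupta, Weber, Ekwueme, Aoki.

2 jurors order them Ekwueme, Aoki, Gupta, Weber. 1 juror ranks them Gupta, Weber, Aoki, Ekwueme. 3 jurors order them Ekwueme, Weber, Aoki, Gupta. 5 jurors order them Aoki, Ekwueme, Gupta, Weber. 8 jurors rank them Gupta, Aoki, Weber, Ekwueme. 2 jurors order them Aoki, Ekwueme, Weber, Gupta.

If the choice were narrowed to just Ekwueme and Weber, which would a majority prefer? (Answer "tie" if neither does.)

Ballots ranking Ekwueme above Weber: 2 + 3 + 5 + 2 = 12.
Ballots ranking Weber above Ekwueme: 21 − 12 = 9.
Ekwueme wins the head-to-head 12–9.

Ekwueme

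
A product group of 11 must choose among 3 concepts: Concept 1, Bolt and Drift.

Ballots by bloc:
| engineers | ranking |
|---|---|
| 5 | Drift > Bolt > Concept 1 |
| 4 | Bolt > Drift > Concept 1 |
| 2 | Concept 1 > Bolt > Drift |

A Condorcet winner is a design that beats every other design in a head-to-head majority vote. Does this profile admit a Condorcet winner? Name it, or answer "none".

Bolt

Head-to-head results (11 engineers):
Concept 1 vs Bolt: Bolt wins 9–2.
Concept 1 vs Drift: Drift wins 9–2.
Bolt–Drift: Bolt 6–5.
Only Bolt has no losses; Bolt is the Condorcet winner.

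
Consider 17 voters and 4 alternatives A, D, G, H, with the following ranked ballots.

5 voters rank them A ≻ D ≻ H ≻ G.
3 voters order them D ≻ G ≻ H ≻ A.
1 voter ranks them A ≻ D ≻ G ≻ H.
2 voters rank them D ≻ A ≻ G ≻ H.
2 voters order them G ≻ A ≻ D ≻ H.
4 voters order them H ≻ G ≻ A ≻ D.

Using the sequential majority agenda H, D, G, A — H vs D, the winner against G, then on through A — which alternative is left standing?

Round 1: H vs D — 4–13, D advances.
Round 2: D vs G — 11–6, D advances.
Round 3: D vs A — 5–12, A advances.
The agenda winner is A.

A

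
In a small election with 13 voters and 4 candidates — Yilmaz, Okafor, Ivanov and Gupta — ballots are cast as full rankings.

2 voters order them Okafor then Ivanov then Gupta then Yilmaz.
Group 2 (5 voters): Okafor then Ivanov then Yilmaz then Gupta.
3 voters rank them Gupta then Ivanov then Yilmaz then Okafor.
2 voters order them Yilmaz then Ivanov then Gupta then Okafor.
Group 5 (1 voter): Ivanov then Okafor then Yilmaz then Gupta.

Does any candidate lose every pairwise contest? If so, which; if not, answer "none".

Pairwise majorities:
Yilmaz–Okafor: Okafor 8–5.
Yilmaz vs Ivanov: Ivanov, 11–2.
Yilmaz vs Gupta: 8 to 5, Yilmaz.
Okafor vs Ivanov: 7 to 6, Okafor.
Okafor–Gupta: Okafor 8–5.
Ivanov vs Gupta: Ivanov, 10–3.
Gupta is beaten in every head-to-head and is the Condorcet loser.

Gupta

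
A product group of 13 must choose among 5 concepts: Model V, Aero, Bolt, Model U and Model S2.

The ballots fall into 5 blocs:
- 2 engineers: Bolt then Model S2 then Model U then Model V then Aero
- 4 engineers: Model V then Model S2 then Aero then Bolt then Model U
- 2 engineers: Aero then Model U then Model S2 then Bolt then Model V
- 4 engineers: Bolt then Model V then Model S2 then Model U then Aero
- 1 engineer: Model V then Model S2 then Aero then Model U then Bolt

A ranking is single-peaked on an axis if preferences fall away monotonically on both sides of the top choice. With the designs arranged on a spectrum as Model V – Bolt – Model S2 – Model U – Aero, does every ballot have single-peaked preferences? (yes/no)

no

Axis positions: Model V=1, Bolt=2, Model S2=3, Model U=4, Aero=5.
Bloc 1 (peak Bolt at position 2): ranking walks positions 2-3-4-1-5, expanding outward from the peak — single-peaked.
Bloc 2: ranking walks positions 1-3-5-2-4; Model S2 is ranked above Bolt even though Bolt lies between Model S2 and the peak Model V on the axis — preferences dip and rise again. Not single-peaked.
Bloc 3 (peak Aero at position 5): ranking walks positions 5-4-3-2-1, expanding outward from the peak — single-peaked.
Bloc 4 (peak Bolt at position 2): ranking walks positions 2-1-3-4-5, expanding outward from the peak — single-peaked.
Bloc 5: ranking walks positions 1-3-5-4-2; Model S2 is ranked above Bolt even though Bolt lies between Model S2 and the peak Model V on the axis — preferences dip and rise again. Not single-peaked.
Bloc 2 violates single-peakedness, so the profile is not single-peaked on this axis.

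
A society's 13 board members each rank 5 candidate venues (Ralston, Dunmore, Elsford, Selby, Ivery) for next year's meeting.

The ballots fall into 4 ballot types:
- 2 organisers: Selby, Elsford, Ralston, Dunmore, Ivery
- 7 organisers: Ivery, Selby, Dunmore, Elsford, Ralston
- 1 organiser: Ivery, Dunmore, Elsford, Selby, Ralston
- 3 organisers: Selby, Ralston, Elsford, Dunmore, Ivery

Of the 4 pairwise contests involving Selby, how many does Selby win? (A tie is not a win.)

Selby against each rival (13 organisers):
Selby vs Ralston: 13 to 0, Selby.
Selby vs Dunmore: Selby wins 12–1.
Selby vs Elsford: Selby, 12–1.
Selby vs Ivery: 2+3 = 5 for Selby, 8 for Ivery — Ivery by 8–5.
Selby beats Ralston, Dunmore, Elsford; loses to Ivery — 3 pairwise wins.

3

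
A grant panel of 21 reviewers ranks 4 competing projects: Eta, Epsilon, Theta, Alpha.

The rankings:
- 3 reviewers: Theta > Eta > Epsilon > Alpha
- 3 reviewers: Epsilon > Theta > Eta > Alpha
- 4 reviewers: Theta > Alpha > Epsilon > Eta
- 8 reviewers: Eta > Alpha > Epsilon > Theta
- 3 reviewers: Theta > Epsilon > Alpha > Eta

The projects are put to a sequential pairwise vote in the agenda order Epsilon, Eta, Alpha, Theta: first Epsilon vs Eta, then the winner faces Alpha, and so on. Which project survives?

Theta

Round 1: Epsilon vs Eta — 10–11, Eta advances.
Round 2: Eta vs Alpha — 14–7, Eta advances.
Round 3: Eta vs Theta — 8–13, Theta advances.
The agenda winner is Theta.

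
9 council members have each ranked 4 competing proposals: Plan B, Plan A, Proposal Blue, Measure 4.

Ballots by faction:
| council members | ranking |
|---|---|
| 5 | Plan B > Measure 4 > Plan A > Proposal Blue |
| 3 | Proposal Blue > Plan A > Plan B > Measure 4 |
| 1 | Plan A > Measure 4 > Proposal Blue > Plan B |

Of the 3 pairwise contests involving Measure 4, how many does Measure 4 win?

Measure 4 against each rival (9 council members):
Measure 4 vs Plan B: Plan B, 8–1.
Measure 4–Plan A: Measure 4 5–4.
Measure 4 vs Proposal Blue: Measure 4 is ranked higher on 5+1 = 6 ballots, Proposal Blue on 3. Measure 4 wins 6–3.
Measure 4 beats Plan A, Proposal Blue; loses to Plan B — 2 pairwise wins.

2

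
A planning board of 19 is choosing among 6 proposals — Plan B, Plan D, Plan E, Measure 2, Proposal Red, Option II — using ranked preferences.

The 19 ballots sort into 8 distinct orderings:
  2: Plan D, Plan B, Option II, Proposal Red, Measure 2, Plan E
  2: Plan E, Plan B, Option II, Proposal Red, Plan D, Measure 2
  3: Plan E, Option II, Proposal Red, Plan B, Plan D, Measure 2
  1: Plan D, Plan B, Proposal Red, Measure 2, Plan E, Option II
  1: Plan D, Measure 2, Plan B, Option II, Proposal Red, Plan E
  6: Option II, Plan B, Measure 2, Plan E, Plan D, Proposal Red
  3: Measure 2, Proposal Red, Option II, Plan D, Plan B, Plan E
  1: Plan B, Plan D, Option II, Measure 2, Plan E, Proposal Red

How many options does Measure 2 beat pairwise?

Measure 2 against each rival (19 council members):
Measure 2 vs Plan B: Measure 2 is ranked higher on 1+3 = 4 ballots, Plan B on 15. Plan B wins 15–4.
Measure 2–Plan D: Plan D 10–9.
Measure 2–Plan E: Measure 2 14–5.
Measure 2 vs Proposal Red: 11 to 8, Measure 2.
Measure 2 vs Option II: 1+1+3 = 5 for Measure 2, 14 for Option II — Option II by 14–5.
Measure 2 beats Plan E, Proposal Red; loses to Plan B, Plan D, Option II — 2 pairwise wins.

2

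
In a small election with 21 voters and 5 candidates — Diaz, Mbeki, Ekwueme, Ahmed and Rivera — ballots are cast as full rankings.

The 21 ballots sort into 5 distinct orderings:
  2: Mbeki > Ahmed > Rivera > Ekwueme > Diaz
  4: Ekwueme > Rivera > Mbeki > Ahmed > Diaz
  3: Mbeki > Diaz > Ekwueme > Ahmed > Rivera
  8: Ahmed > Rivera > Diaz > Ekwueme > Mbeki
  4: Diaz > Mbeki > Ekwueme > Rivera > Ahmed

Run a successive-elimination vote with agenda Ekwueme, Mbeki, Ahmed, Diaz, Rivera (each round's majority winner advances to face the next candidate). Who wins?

Rivera

Round 1: Ekwueme vs Mbeki — 12–9, Ekwueme advances.
Round 2: Ekwueme vs Ahmed — 11–10, Ekwueme advances.
Round 3: Ekwueme vs Diaz — 6–15, Diaz advances.
Round 4: Diaz vs Rivera — 7–14, Rivera advances.
Rivera survives the agenda.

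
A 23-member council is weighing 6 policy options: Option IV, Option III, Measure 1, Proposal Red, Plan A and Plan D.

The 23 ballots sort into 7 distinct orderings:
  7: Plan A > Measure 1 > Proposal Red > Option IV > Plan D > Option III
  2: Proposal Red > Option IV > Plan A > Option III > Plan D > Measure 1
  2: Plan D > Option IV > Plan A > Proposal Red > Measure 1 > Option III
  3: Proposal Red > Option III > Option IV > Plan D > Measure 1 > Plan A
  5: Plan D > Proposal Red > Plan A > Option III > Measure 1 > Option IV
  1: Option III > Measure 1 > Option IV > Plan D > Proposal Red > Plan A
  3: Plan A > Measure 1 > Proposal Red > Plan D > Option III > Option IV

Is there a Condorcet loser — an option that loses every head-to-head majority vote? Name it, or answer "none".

Pairwise majorities:
Option IV vs Option III: Option IV preferred on 7+2+2 = 11 ballots; Option III wins 12–11.
Option IV vs Measure 1: Option IV is ranked higher on 2+2+3 = 7 ballots, Measure 1 on 16. Measure 1 wins 16–7.
Option IV vs Proposal Red: 2+1 = 3 for Option IV, 20 for Proposal Red — Proposal Red by 20–3.
Option IV vs Plan A: Plan A, 15–8.
Option IV vs Plan D: 13 to 10, Option IV.
Option III vs Measure 1: Measure 1, 12–11.
Option III vs Proposal Red: Option III preferred on 1 ballot; Proposal Red wins 22–1.
Option III vs Plan A: Option III is ranked higher on 3+1 = 4 ballots, Plan A on 19. Plan A wins 19–4.
Option III vs Plan D: Plan D, 17–6.
Measure 1 vs Proposal Red: Measure 1 preferred on 7+1+3 = 11 ballots; Proposal Red wins 12–11.
Measure 1 vs Plan A: Measure 1 is ranked higher on 3+1 = 4 ballots, Plan A on 19. Plan A wins 19–4.
Measure 1 vs Plan D: Measure 1 preferred on 7+1+3 = 11 ballots; Plan D wins 12–11.
Proposal Red–Plan A: Plan A 12–11.
Proposal Red vs Plan D: Proposal Red is ranked higher on 7+2+3+3 = 15 ballots, Plan D on 8. Proposal Red wins 15–8.
Plan A vs Plan D: 7+2+3 = 12 for Plan A, 11 for Plan D — Plan A by 12–11.
Each option has at least one pairwise win (Option IV beats Plan D; Option III beats Option IV; Measure 1 beats Option IV; Proposal Red beats Option IV; Plan A beats Option IV; Plan D beats Option III) — no Condorcet loser.

none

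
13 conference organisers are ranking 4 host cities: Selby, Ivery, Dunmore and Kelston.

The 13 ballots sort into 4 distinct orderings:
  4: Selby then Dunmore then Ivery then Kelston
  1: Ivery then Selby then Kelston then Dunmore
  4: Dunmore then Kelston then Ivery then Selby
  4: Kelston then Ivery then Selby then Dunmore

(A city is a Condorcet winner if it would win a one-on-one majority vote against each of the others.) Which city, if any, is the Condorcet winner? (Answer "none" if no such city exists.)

none

Check each pair by majority over 13 ballots:
Selby vs Ivery: 4 to 9, Ivery.
Selby vs Dunmore: Selby is ranked higher on 4+1+4 = 9 ballots, Dunmore on 4. Selby wins 9–4.
Selby vs Kelston: 5 to 8, Kelston.
Ivery vs Dunmore: Ivery is ranked higher on 1+4 = 5 ballots, Dunmore on 8. Dunmore wins 8–5.
Ivery vs Kelston: Ivery preferred on 4+1 = 5 ballots; Kelston wins 8–5.
Dunmore vs Kelston: Dunmore wins 8–5.
No city is unbeaten: Selby loses to Ivery; Ivery loses to Dunmore; Dunmore loses to Selby; Kelston loses to Dunmore. In particular Selby → Dunmore → Ivery → Selby is a majority cycle — no Condorcet winner exists.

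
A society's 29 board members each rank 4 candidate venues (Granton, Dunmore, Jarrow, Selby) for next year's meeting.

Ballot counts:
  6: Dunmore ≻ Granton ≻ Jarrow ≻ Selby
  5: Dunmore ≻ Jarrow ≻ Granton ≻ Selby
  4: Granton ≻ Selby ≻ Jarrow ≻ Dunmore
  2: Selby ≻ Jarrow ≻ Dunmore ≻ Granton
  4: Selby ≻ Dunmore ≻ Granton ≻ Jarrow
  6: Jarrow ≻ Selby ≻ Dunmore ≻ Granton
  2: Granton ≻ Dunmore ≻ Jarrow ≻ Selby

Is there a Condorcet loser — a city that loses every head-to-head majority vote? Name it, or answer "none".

Head-to-head results (29 organisers):
Granton vs Dunmore: Dunmore, 23–6.
Granton–Jarrow: Granton 16–13.
Granton vs Selby: Granton is ranked higher on 6+5+4+2 = 17 ballots, Selby on 12. Granton wins 17–12.
Dunmore vs Jarrow: Dunmore wins 17–12.
Dunmore–Selby: Selby 16–13.
Jarrow vs Selby: Jarrow wins 19–10.
No city is winless: Granton beats Jarrow; Dunmore beats Granton; Jarrow beats Selby; Selby beats Dunmore. There is no Condorcet loser.

none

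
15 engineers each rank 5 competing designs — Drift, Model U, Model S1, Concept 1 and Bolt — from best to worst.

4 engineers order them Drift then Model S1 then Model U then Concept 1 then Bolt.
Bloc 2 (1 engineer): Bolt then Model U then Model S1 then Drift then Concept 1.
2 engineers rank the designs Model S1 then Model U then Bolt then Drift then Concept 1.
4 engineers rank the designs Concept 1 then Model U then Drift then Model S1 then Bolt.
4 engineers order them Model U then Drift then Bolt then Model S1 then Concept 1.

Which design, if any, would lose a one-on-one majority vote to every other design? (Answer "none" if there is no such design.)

Pairwise majorities:
Drift vs Model U: 4 for Drift, 11 for Model U — Model U by 11–4.
Drift–Model S1: Drift 12–3.
Drift vs Concept 1: Drift is ranked higher on 4+1+2+4 = 11 ballots, Concept 1 on 4. Drift wins 11–4.
Drift vs Bolt: Drift preferred on 4+4+4 = 12 ballots; Drift wins 12–3.
Model U vs Model S1: Model U wins 9–6.
Model U–Concept 1: Model U 11–4.
Model U vs Bolt: Model U, 14–1.
Model S1 vs Concept 1: Model S1 wins 11–4.
Model S1 vs Bolt: Model S1, 10–5.
Concept 1 vs Bolt: Concept 1 is ranked higher on 4+4 = 8 ballots, Bolt on 7. Concept 1 wins 8–7.
Bolt is beaten in every head-to-head and is the Condorcet loser.

Bolt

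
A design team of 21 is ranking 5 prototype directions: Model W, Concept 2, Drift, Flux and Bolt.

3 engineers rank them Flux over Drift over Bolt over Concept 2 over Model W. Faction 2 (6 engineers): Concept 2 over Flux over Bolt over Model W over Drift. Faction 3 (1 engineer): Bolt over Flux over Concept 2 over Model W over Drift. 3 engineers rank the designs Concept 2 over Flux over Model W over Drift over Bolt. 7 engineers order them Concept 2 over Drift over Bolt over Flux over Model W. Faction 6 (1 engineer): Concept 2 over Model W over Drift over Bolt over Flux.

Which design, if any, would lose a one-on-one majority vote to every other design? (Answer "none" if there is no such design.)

none

Pairwise majorities:
Model W vs Concept 2: Concept 2 wins 21–0.
Model W vs Drift: Model W preferred on 6+1+3+1 = 11 ballots; Model W wins 11–10.
Model W–Flux: Flux 20–1.
Model W vs Bolt: 3+1 = 4 for Model W, 17 for Bolt — Bolt by 17–4.
Concept 2 vs Drift: Concept 2 is ranked higher on 6+1+3+7+1 = 18 ballots, Drift on 3. Concept 2 wins 18–3.
Concept 2 vs Flux: 6+3+7+1 = 17 for Concept 2, 4 for Flux — Concept 2 by 17–4.
Concept 2–Bolt: Concept 2 17–4.
Drift vs Flux: 8 to 13, Flux.
Drift–Bolt: Drift 14–7.
Flux vs Bolt: 12 to 9, Flux.
No design is winless: Model W beats Drift; Concept 2 beats Model W; Drift beats Bolt; Flux beats Model W; Bolt beats Model W. There is no Condorcet loser.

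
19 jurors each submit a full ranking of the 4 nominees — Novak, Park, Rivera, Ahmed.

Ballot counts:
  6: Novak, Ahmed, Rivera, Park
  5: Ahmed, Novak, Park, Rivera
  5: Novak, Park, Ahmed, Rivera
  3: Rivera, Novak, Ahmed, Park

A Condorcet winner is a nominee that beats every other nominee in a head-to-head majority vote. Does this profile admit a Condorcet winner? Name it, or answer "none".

Novak

Pairwise majorities:
Novak vs Park: Novak, 19–0.
Novak vs Rivera: Novak wins 16–3.
Novak–Ahmed: Novak 14–5.
Park vs Rivera: Park, 10–9.
Park–Ahmed: Ahmed 14–5.
Rivera–Ahmed: Ahmed 16–3.
Novak defeats every rival head-to-head and is the Condorcet winner.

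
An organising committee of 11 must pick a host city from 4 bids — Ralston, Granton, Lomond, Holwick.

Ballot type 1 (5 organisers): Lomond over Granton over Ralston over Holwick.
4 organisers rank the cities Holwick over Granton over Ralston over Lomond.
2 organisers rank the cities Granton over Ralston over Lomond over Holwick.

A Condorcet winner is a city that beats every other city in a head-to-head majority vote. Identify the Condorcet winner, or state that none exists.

Check each pair by majority over 11 ballots:
Ralston vs Granton: Granton, 11–0.
Ralston–Lomond: Ralston 6–5.
Ralston vs Holwick: Ralston wins 7–4.
Granton vs Lomond: Granton, 6–5.
Granton vs Holwick: Granton wins 7–4.
Lomond vs Holwick: Lomond, 7–4.
Granton defeats every rival head-to-head and is the Condorcet winner.

Granton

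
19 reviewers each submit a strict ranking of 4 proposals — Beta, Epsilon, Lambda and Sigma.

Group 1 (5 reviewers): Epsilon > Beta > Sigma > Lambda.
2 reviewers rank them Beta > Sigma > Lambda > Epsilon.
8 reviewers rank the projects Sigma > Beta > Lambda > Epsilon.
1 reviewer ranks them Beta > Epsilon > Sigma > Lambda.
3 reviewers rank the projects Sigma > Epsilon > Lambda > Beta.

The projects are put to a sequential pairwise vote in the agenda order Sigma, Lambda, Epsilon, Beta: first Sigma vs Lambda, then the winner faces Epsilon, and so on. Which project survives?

Sigma

Round 1: Sigma vs Lambda — 19–0, Sigma advances.
Round 2: Sigma vs Epsilon — 13–6, Sigma advances.
Round 3: Sigma vs Beta — 11–8, Sigma advances.
The agenda winner is Sigma.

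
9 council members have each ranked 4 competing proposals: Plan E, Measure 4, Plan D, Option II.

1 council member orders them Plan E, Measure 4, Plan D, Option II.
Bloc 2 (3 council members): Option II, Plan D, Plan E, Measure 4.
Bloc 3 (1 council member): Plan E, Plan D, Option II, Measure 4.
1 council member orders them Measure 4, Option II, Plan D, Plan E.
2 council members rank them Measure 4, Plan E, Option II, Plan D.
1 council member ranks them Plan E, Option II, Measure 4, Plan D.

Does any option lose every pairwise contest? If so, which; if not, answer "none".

Plan D

Pairwise majorities:
Plan E vs Measure 4: Plan E, 6–3.
Plan E vs Plan D: Plan E, 5–4.
Plan E vs Option II: Plan E wins 5–4.
Measure 4 vs Plan D: Measure 4 preferred on 1+1+2+1 = 5 ballots; Measure 4 wins 5–4.
Measure 4–Option II: Option II 5–4.
Plan D vs Option II: 2 to 7, Option II.
Plan D loses to every other option — it is the Condorcet loser.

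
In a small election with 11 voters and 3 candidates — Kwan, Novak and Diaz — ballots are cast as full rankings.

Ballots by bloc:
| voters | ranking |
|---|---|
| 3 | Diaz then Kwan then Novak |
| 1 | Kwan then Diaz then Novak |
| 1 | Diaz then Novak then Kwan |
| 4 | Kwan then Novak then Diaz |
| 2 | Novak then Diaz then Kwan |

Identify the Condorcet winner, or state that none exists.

Head-to-head results (11 voters):
Kwan vs Novak: Kwan wins 8–3.
Kwan–Diaz: Diaz 6–5.
Novak–Diaz: Novak 6–5.
Each candidate drops at least one matchup (Kwan loses to Diaz; Novak loses to Kwan; Diaz loses to Novak); the cycle Kwan > Novak > Diaz > Kwan rules out a Condorcet winner.

none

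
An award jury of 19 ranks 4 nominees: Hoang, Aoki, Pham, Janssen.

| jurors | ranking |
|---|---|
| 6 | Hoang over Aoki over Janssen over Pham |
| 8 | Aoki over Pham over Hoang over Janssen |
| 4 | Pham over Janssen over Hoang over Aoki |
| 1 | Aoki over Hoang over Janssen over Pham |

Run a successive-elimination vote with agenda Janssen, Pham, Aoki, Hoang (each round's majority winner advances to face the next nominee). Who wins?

Hoang

Round 1: Janssen vs Pham — 7–12, Pham advances.
Round 2: Pham vs Aoki — 4–15, Aoki advances.
Round 3: Aoki vs Hoang — 9–10, Hoang advances.
The agenda winner is Hoang.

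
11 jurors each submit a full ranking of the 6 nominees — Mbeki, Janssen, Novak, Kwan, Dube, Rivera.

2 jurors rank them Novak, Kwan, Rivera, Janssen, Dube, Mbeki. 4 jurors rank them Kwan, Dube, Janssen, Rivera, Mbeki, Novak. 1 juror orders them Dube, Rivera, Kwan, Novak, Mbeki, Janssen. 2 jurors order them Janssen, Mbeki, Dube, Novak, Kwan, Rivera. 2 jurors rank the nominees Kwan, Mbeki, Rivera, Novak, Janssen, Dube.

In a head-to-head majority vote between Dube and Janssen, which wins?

Ballots ranking Dube above Janssen: 4 + 1 = 5.
Ballots ranking Janssen above Dube: 11 − 5 = 6.
Janssen wins the head-to-head 6–5.

Janssen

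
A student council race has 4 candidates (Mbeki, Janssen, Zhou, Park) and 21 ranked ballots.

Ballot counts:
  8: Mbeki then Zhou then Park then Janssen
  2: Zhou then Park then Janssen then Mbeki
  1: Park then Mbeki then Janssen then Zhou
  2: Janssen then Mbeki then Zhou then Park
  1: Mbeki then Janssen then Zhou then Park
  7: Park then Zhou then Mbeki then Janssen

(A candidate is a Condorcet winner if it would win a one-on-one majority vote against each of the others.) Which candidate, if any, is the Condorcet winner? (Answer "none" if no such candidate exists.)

Pairwise majorities:
Mbeki vs Janssen: 8+1+1+7 = 17 for Mbeki, 4 for Janssen — Mbeki by 17–4.
Mbeki vs Zhou: 8+1+2+1 = 12 for Mbeki, 9 for Zhou — Mbeki by 12–9.
Mbeki vs Park: Mbeki, 11–10.
Janssen vs Zhou: Zhou, 17–4.
Janssen vs Park: 2+1 = 3 for Janssen, 18 for Park — Park by 18–3.
Zhou vs Park: 13 to 8, Zhou.
Mbeki beats each of Janssen, Zhou, Park — Mbeki is the Condorcet winner.

Mbeki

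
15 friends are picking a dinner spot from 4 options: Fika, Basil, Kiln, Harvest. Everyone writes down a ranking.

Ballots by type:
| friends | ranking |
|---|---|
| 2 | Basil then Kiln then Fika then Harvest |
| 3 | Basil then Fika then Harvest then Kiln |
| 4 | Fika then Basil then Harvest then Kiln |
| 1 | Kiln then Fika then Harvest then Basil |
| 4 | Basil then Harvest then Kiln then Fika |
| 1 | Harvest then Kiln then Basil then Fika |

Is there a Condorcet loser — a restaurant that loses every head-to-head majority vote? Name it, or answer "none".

none

Head-to-head results (15 friends):
Fika vs Basil: 5 to 10, Basil.
Fika vs Kiln: Fika preferred on 3+4 = 7 ballots; Kiln wins 8–7.
Fika vs Harvest: 10 to 5, Fika.
Basil vs Kiln: 13 to 2, Basil.
Basil vs Harvest: Basil, 13–2.
Kiln vs Harvest: Harvest, 12–3.
Every restaurant wins at least one matchup (Fika beats Harvest; Basil beats Fika; Kiln beats Fika; Harvest beats Kiln), so there is no Condorcet loser.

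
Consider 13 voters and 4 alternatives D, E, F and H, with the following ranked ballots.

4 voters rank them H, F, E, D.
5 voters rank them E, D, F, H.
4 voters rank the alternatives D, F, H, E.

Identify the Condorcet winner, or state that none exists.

none

Head-to-head results (13 voters):
D vs E: 4 for D, 9 for E — E by 9–4.
D vs F: 5+4 = 9 for D, 4 for F — D by 9–4.
D vs H: 5+4 = 9 for D, 4 for H — D by 9–4.
E vs F: 5 for E, 8 for F — F by 8–5.
E vs H: E preferred on 5 ballots; H wins 8–5.
F vs H: F preferred on 5+4 = 9 ballots; F wins 9–4.
Every alternative loses at least once (D loses to E; E loses to F; F loses to D; H loses to D). The majority relation contains the cycle D > F > E > D, so there is no Condorcet winner.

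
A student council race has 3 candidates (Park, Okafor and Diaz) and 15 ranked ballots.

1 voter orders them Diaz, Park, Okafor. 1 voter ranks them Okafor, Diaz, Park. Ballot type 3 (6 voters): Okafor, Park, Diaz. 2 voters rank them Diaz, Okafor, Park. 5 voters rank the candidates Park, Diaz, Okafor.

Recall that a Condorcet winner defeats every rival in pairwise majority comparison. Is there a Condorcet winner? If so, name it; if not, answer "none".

Check each pair by majority over 15 ballots:
Park vs Okafor: Park preferred on 1+5 = 6 ballots; Okafor wins 9–6.
Park vs Diaz: Park is ranked higher on 6+5 = 11 ballots, Diaz on 4. Park wins 11–4.
Okafor vs Diaz: 7 to 8, Diaz.
Every candidate loses at least once (Park loses to Okafor; Okafor loses to Diaz; Diaz loses to Park). The majority relation contains the cycle Park → Diaz → Okafor → Park, so there is no Condorcet winner.

none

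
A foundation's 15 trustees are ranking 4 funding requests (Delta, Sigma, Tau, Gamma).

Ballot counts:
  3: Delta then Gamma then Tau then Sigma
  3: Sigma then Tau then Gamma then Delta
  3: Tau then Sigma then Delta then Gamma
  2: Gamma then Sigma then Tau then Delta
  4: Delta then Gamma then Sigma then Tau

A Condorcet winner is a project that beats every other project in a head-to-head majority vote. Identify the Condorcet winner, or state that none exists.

none

Head-to-head results (15 reviewers):
Delta vs Sigma: Sigma wins 8–7.
Delta vs Tau: Tau wins 8–7.
Delta–Gamma: Delta 10–5.
Sigma vs Tau: 9 to 6, Sigma.
Sigma vs Gamma: 3+3 = 6 for Sigma, 9 for Gamma — Gamma by 9–6.
Tau vs Gamma: Gamma wins 9–6.
Every project loses at least once (Delta loses to Sigma; Sigma loses to Gamma; Tau loses to Sigma; Gamma loses to Delta). The majority relation contains the cycle Delta beats Gamma beats Sigma beats Delta, so there is no Condorcet winner.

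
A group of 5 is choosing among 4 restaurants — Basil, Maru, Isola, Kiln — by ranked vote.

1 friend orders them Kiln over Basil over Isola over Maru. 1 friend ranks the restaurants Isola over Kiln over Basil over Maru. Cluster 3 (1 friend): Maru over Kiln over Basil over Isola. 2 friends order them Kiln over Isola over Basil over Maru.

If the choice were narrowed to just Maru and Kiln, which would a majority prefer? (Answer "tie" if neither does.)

Kiln

Ballots ranking Maru above Kiln: 1.
Ballots ranking Kiln above Maru: 5 − 1 = 4.
Kiln wins the head-to-head 4–1.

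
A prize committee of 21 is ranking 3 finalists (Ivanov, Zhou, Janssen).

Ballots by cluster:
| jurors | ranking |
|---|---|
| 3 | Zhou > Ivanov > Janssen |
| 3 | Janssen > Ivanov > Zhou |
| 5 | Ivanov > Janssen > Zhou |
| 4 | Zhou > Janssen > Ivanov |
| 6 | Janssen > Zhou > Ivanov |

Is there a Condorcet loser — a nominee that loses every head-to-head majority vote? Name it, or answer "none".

Ivanov

Head-to-head results (21 jurors):
Ivanov vs Zhou: 8 to 13, Zhou.
Ivanov vs Janssen: Janssen, 13–8.
Zhou–Janssen: Janssen 14–7.
Only Ivanov has no wins; Ivanov is the Condorcet loser.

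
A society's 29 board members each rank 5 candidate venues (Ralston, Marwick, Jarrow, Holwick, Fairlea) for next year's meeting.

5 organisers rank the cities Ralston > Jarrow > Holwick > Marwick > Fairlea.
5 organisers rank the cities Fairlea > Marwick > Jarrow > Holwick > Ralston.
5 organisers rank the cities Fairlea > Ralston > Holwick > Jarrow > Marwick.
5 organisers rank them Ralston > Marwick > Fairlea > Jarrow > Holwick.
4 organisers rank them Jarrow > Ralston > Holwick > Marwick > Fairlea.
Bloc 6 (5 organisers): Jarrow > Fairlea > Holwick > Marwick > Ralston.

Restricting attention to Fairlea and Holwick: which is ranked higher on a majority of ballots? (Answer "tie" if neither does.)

Fairlea

Ballots ranking Fairlea above Holwick: 5 + 5 + 5 + 5 = 20.
Ballots ranking Holwick above Fairlea: 29 − 20 = 9.
Fairlea wins the head-to-head 20–9.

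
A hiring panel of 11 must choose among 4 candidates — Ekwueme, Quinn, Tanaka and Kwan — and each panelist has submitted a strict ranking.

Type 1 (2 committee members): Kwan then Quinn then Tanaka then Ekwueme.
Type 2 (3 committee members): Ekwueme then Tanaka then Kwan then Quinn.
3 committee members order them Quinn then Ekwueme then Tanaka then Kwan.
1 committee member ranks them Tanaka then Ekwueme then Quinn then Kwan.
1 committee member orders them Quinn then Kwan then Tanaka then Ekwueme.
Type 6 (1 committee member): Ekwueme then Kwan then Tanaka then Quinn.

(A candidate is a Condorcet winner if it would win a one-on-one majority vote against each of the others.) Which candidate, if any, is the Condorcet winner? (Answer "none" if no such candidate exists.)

none

Check each pair by majority over 11 ballots:
Ekwueme vs Quinn: 3+1+1 = 5 for Ekwueme, 6 for Quinn — Quinn by 6–5.
Ekwueme vs Tanaka: Ekwueme, 7–4.
Ekwueme–Kwan: Ekwueme 8–3.
Quinn vs Tanaka: Quinn is ranked higher on 2+3+1 = 6 ballots, Tanaka on 5. Quinn wins 6–5.
Quinn vs Kwan: 5 to 6, Kwan.
Tanaka vs Kwan: 3+3+1 = 7 for Tanaka, 4 for Kwan — Tanaka by 7–4.
Every candidate loses at least once (Ekwueme loses to Quinn; Quinn loses to Kwan; Tanaka loses to Ekwueme; Kwan loses to Ekwueme). The majority relation contains the cycle Ekwueme > Kwan > Quinn > Ekwueme, so there is no Condorcet winner.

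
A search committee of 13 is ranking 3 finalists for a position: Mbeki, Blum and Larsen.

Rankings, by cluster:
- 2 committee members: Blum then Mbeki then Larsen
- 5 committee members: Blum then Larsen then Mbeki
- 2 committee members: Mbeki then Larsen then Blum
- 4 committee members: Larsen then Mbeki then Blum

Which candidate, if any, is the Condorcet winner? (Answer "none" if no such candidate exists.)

Blum

Pairwise majorities:
Mbeki–Blum: Blum 7–6.
Mbeki–Larsen: Larsen 9–4.
Blum–Larsen: Blum 7–6.
Blum defeats every rival head-to-head and is the Condorcet winner.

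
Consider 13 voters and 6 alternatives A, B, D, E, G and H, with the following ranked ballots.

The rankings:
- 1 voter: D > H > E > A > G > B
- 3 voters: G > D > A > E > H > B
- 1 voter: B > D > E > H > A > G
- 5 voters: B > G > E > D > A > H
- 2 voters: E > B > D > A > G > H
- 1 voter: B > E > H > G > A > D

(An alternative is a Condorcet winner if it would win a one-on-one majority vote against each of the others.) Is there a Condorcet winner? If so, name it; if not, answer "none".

Check each pair by majority over 13 ballots:
A vs B: A preferred on 1+3 = 4 ballots; B wins 9–4.
A vs D: A preferred on 1 ballot; D wins 12–1.
A vs E: A preferred on 3 ballots; E wins 10–3.
A vs G: 1+1+2 = 4 for A, 9 for G — G by 9–4.
A vs H: A preferred on 3+5+2 = 10 ballots; A wins 10–3.
B vs D: 1+5+2+1 = 9 for B, 4 for D — B by 9–4.
B vs E: B preferred on 1+5+1 = 7 ballots; B wins 7–6.
B vs G: 1+5+2+1 = 9 for B, 4 for G — B by 9–4.
B vs H: B preferred on 1+5+2+1 = 9 ballots; B wins 9–4.
D vs E: D is ranked higher on 1+3+1 = 5 ballots, E on 8. E wins 8–5.
D vs G: D is ranked higher on 1+1+2 = 4 ballots, G on 9. G wins 9–4.
D vs H: 1+3+1+5+2 = 12 for D, 1 for H — D by 12–1.
E vs G: 5 to 8, G.
E vs H: 12 to 1, E.
G vs H: 3+5+2 = 10 for G, 3 for H — G by 10–3.
B defeats every rival head-to-head and is the Condorcet winner.

B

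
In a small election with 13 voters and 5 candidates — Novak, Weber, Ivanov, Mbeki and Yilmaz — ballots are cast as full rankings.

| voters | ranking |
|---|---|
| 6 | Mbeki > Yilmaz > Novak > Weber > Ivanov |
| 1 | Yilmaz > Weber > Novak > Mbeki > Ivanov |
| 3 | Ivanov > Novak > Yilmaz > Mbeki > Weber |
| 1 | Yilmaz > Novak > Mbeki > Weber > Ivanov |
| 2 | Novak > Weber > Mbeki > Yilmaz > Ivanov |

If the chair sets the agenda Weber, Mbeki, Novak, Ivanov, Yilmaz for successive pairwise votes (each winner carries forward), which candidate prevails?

Round 1: Weber vs Mbeki — 3–10, Mbeki advances.
Round 2: Mbeki vs Novak — 6–7, Novak advances.
Round 3: Novak vs Ivanov — 10–3, Novak advances.
Round 4: Novak vs Yilmaz — 5–8, Yilmaz advances.
Yilmaz survives the agenda.

Yilmaz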